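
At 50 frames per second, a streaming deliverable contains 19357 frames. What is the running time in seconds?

387.14 seconds

Running time = 19357 / (50) = 387.14 s.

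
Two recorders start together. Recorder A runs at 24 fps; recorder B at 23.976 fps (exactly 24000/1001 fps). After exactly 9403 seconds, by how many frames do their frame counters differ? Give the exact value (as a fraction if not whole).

225672/1001 frames

A emits 24 × 9403 = 225672 frames; B emits 24000/1001 × 9403 = 225672000/1001.
Difference = 225672/1001 frames (≈ 225.4466); B is behind A.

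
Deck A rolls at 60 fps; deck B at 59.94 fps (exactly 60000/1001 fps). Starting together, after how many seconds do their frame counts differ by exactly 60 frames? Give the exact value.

The gap grows by |60000/1001 − 60| = 60/1001 frames per second.
Time for a 60-frame gap: 60 ÷ (60/1001) = 1001 s.

1001 seconds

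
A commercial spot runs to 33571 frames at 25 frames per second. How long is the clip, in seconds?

1342.84 seconds

Running time = 33571 / (25) = 1342.84 s.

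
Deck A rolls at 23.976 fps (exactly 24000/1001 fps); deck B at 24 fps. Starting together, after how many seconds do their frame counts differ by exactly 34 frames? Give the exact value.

17017/12 seconds

The gap grows by |24 − 24000/1001| = 24/1001 frames per second.
Time for a 34-frame gap: 34 ÷ (24/1001) = 17017/12 s.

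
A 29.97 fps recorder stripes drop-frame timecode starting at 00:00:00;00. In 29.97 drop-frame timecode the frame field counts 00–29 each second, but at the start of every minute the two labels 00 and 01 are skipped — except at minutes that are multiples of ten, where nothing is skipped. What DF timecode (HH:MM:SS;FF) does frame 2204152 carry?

20:25:45;08

Each 10-minute DF block holds 10 × 60 × 30 − 9 × 2 = 17982 frames. 2204152 ÷ 17982 → 122 full blocks, remainder 10348.
Within the partial block the first minute is 1800 frames and each further minute 1798, so 5 further minute boundaries passed. Total skipped labels = 18 × 122 + 2 × 5 = 2206.
Non-drop label index = 2204152 + 2206 = 2206358; at 30 labels/s that is 20:25:45:08, i.e. DF 20:25:45;08.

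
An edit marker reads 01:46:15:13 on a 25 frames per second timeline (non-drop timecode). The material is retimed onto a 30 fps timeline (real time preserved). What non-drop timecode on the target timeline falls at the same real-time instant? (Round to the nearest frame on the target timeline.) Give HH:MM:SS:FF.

Source frame index: (1×3600 + 46×60 + 15) × 25 + 13 = 159388.
Real time: 159388 / (25) = 159388/25 s.
Target frame: (159388/25) × (30) = 956328/5 ≈ 191265.600 → 191266.
At 30 labels/s: frame 191266 → 01:46:15:16.

01:46:15:16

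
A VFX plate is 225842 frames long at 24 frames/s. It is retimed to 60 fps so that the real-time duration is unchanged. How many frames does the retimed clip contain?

Frames at target rate = 225842 × (60) / (24) = 564605.

564605 frames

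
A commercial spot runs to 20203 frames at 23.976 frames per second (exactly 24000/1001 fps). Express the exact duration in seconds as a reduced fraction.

20223203/24000 seconds

Running time = 20203 ÷ (24000/1001) = 20203 × 1001/24000 = 20223203/24000 s.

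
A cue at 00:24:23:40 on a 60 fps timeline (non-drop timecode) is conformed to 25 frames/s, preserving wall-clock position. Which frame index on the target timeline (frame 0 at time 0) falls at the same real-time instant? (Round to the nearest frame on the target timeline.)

Source frame index: (0×3600 + 24×60 + 23) × 60 + 40 = 87820.
Real time: 87820 / (60) = 4391/3 s.
Target frame: (4391/3) × (25) = 109775/3 ≈ 36591.667 → 36592.

frame 36592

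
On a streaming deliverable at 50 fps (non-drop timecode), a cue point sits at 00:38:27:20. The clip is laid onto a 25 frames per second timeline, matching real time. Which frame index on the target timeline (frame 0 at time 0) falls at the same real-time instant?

Source frame index: (0×3600 + 38×60 + 27) × 50 + 20 = 115370.
Real time: 115370 / (50) = 11537/5 s.
Target frame: (11537/5) × (25) = 57685.

frame 57685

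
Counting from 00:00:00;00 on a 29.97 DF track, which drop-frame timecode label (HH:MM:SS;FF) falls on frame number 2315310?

Ten DF minutes hold 17982 frames, so frame 2315310 lies in block 128 (frames 2301696–2319677) with 13614 frames into that block.
The block's first minute is 1800 frames and the rest 1798 each; 13614 frames reaches minute 7, so 128 × 18 + 7 × 2 = 2318 labels have been skipped so far.
Adding those back, label number 2315310 + 2318 = 2317628 at 30 labels/s is 77254 s + 8 f = 21 h 27 min 34 s frame 8, i.e. 21:27:34;08.

21:27:34;08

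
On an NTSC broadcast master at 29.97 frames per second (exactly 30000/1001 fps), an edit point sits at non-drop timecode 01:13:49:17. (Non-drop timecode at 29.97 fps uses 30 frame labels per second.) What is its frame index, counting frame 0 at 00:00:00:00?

Total seconds to the label: (1 × 3600 + 13 × 60 + 49) = 4429.
Frame index = 4429 × 30 + 17 = 132887.

frame 132887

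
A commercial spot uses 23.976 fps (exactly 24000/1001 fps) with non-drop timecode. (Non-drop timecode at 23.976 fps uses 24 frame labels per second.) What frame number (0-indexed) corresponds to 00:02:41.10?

Total seconds to the label: (0 × 3600 + 2 × 60 + 41) = 161.
Frame index = 161 × 24 + 10 = 3874.

frame 3874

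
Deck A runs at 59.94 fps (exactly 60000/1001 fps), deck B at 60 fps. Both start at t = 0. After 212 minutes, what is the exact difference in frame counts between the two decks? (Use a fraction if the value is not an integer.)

212 min = 12720 s.
A emits 60000/1001 × 12720 = 763200000/1001 frames; B emits 60 × 12720 = 763200.
Difference = 763200/1001 frames (≈ 762.4376); B is ahead of A.

763200/1001 frames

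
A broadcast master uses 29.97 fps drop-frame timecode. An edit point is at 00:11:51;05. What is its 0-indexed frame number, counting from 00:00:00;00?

21315

As if non-drop at 30 labels/s: (0 × 3600 + 11 × 60 + 51) × 30 + 5 = 21335.
Minute boundaries passed: 11; those not divisible by 10: 11 − 1 = 10; dropped labels = 2 × 10 = 20.
Actual frame index = 21335 − 20 = 21315.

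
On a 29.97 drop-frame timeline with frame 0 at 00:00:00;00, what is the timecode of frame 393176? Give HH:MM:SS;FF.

Each 10-minute DF block holds 10 × 60 × 30 − 9 × 2 = 17982 frames. 393176 ÷ 17982 → 21 full blocks, remainder 15554.
Within the partial block the first minute is 1800 frames and each further minute 1798, so 8 further minute boundaries passed. Total skipped labels = 18 × 21 + 2 × 8 = 394.
Non-drop label index = 393176 + 394 = 393570; at 30 labels/s that is 03:38:39:00, i.e. DF 03:38:39;00.

03:38:39;00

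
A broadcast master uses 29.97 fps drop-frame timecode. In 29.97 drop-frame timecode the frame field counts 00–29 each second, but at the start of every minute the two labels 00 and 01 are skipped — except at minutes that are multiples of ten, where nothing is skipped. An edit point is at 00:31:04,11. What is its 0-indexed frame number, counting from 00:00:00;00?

As if non-drop at 30 labels/s: (0 × 3600 + 31 × 60 + 4) × 30 + 11 = 55931.
Minute boundaries passed: 31; those not divisible by 10: 31 − 3 = 28; dropped labels = 2 × 28 = 56.
Actual frame index = 55931 − 56 = 55875.

55875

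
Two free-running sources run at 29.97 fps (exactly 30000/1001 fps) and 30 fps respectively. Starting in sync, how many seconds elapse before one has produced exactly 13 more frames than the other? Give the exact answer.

The gap grows by |30 − 30000/1001| = 30/1001 frames per second.
Time for a 13-frame gap: 13 ÷ (30/1001) = 13013/30 s.

13013/30 seconds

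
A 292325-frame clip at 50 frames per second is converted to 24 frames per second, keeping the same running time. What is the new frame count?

Target frames = source frames × (target rate / source rate) = 292325 × (24)/(50) = 292325 × 12/25 = 140316.

140316 frames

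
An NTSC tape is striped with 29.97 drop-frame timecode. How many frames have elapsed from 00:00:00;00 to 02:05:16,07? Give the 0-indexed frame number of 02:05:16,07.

225261

Complete 10-minute blocks: 12, each 17982 frames → 215784.
Remaining 5 whole minutes in the current block: 1800 + 4 × 1798 = 8992 frames.
Within the current minute: 16 × 30 + 7 − 2 = 485 (labels ;00/;01 skipped at this minute). Total = 215784 + 8992 + 485 = 225261.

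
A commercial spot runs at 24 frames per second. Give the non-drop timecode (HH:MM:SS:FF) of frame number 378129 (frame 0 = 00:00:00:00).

378129 ÷ 24 = 15755 full seconds, remainder 9 frames.
15755 s = 4 h 22 min 35 s.
Timecode: 04:22:35:09.

04:22:35:09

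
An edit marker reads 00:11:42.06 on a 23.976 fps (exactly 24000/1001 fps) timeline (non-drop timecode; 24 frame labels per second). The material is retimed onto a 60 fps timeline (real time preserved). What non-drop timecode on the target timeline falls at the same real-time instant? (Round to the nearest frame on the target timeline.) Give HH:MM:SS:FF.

00:11:42:57

Source frame index: (0×3600 + 11×60 + 42) × 24 + 6 = 16854.
Real time: 16854 / (24000/1001) = 2811809/4000 s.
Target frame: (2811809/4000) × (60) = 8435427/200 ≈ 42177.135 → 42177.
At 60 labels/s: frame 42177 → 00:11:42:57.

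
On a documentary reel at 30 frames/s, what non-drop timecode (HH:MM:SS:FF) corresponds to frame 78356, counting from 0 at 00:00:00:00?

00:43:31:26

78356 ÷ 30 = 2611 full seconds, remainder 26 frames.
2611 s = 0 h 43 min 31 s.
Timecode: 00:43:31:26.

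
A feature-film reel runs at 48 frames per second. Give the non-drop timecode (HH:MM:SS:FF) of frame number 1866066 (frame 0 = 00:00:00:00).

1866066 ÷ 48 = 38876 full seconds, remainder 18 frames.
38876 s = 10 h 47 min 56 s.
Timecode: 10:47:56:18.

10:47:56:18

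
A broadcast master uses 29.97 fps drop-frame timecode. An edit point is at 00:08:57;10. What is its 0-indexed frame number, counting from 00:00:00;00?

16104

As if non-drop at 30 labels/s: (0 × 3600 + 8 × 60 + 57) × 30 + 10 = 16120.
Minute boundaries passed: 8; those not divisible by 10: 8 − 0 = 8; dropped labels = 2 × 8 = 16.
Actual frame index = 16120 − 16 = 16104.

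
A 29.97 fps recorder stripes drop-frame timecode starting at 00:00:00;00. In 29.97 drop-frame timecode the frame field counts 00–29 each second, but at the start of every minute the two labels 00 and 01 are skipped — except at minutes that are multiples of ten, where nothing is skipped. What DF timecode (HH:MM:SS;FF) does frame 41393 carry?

Each 10-minute DF block holds 10 × 60 × 30 − 9 × 2 = 17982 frames. 41393 ÷ 17982 → 2 full blocks, remainder 5429.
Within the partial block the first minute is 1800 frames and each further minute 1798, so 3 further minute boundaries passed. Total skipped labels = 18 × 2 + 2 × 3 = 42.
Non-drop label index = 41393 + 42 = 41435; at 30 labels/s that is 00:23:01:05, i.e. DF 00:23:01;05.

00:23:01;05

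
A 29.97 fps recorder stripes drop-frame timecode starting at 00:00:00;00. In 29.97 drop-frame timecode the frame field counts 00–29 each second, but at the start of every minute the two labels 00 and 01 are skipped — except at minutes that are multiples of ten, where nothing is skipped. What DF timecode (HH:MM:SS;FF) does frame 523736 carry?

Each 10-minute DF block holds 10 × 60 × 30 − 9 × 2 = 17982 frames. 523736 ÷ 17982 → 29 full blocks, remainder 2258.
Within the partial block the first minute is 1800 frames and each further minute 1798, so 1 further minute boundary passed. Total skipped labels = 18 × 29 + 2 × 1 = 524.
Non-drop label index = 523736 + 524 = 524260; at 30 labels/s that is 04:51:15:10, i.e. DF 04:51:15;10.

04:51:15;10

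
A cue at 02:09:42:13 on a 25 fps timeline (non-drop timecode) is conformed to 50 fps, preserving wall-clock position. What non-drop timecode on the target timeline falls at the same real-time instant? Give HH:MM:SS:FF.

Source frame index: (2×3600 + 9×60 + 42) × 25 + 13 = 194563.
Real time: 194563 / (25) = 194563/25 s.
Target frame: (194563/25) × (50) = 389126.
At 50 labels/s: frame 389126 → 02:09:42:26.

02:09:42:26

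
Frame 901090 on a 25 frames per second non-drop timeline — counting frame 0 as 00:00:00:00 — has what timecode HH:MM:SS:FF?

10:00:43:15

901090 ÷ 25 = 36043 full seconds, remainder 15 frames.
36043 s = 10 h 0 min 43 s.
Timecode: 10:00:43:15.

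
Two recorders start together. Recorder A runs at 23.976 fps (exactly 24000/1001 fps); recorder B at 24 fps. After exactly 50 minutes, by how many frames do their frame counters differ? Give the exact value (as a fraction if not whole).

50 min = 3000 s.
A emits 24000/1001 × 3000 = 72000000/1001 frames; B emits 24 × 3000 = 72000.
Difference = 72000/1001 frames (≈ 71.9281); B is ahead of A.

72000/1001 frames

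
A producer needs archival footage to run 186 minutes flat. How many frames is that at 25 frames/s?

186 min = 11160 s.
Frames = 11160 × 25 = 279000.

279000 frames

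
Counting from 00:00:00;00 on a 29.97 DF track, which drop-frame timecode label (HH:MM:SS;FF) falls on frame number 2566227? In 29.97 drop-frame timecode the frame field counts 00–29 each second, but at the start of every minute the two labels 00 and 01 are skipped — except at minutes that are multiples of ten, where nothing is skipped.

23:47:06;17

Ten DF minutes hold 17982 frames, so frame 2566227 lies in block 142 (frames 2553444–2571425) with 12783 frames into that block.
The block's first minute is 1800 frames and the rest 1798 each; 12783 frames reaches minute 7, so 142 × 18 + 7 × 2 = 2570 labels have been skipped so far.
Adding those back, label number 2566227 + 2570 = 2568797 at 30 labels/s is 85626 s + 17 f = 23 h 47 min 6 s frame 17, i.e. 23:47:06;17.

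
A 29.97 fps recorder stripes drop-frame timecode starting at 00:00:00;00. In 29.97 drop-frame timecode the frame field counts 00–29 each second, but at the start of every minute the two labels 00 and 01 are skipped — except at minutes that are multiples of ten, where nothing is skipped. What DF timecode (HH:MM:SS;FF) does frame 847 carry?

Ten DF minutes hold 17982 frames, so frame 847 lies in block 0 (frames 0–17981) with 847 frames into that block.
The block's first minute is 1800 frames and the rest 1798 each; 847 frames reaches minute 0, so 0 × 18 + 0 × 2 = 0 labels have been skipped so far.
Adding those back, label number 847 + 0 = 847 at 30 labels/s is 28 s + 7 f = 0 h 0 min 28 s frame 7, i.e. 00:00:28;07.

00:00:28;07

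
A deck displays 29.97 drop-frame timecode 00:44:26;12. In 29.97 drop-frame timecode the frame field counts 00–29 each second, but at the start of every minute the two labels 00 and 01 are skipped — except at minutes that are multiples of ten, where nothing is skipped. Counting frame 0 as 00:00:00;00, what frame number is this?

79912

Complete 10-minute blocks: 4, each 17982 frames → 71928.
Remaining 4 whole minutes in the current block: 1800 + 3 × 1798 = 7194 frames.
Within the current minute: 26 × 30 + 12 − 2 = 790 (labels ;00/;01 skipped at this minute). Total = 71928 + 7194 + 790 = 79912.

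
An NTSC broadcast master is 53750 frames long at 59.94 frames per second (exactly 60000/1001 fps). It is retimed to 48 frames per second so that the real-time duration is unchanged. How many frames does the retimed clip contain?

43043 frames

Target frames = source frames × (target rate / source rate) = 53750 × (48)/(60000/1001) = 53750 × 1001/1250 = 43043.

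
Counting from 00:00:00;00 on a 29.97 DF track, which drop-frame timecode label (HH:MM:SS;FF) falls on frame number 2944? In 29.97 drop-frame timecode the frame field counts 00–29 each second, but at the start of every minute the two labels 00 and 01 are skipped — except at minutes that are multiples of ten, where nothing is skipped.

00:01:38;06

Each 10-minute DF block holds 10 × 60 × 30 − 9 × 2 = 17982 frames. 2944 ÷ 17982 → 0 full blocks, remainder 2944.
Within the partial block the first minute is 1800 frames and each further minute 1798, so 1 further minute boundary passed. Total skipped labels = 18 × 0 + 2 × 1 = 2.
Non-drop label index = 2944 + 2 = 2946; at 30 labels/s that is 00:01:38:06, i.e. DF 00:01:38;06.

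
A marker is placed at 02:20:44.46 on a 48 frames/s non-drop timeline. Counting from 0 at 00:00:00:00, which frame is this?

Total seconds to the label: (2 × 3600 + 20 × 60 + 44) = 8444.
Frame index = 8444 × 48 + 46 = 405358.

frame 405358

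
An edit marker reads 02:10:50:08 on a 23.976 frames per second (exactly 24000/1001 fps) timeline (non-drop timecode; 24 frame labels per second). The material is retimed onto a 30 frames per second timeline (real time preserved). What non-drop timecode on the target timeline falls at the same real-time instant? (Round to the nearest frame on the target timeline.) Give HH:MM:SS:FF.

02:10:58:06

Source frame index: (2×3600 + 10×60 + 50) × 24 + 8 = 188408.
Real time: 188408 / (24000/1001) = 23574551/3000 s.
Target frame: (23574551/3000) × (30) = 23574551/100 ≈ 235745.510 → 235746.
At 30 labels/s: frame 235746 → 02:10:58:06.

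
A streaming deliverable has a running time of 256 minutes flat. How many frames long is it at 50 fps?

256 min = 15360 s.
Frames = 15360 × 50 = 768000.

768000 frames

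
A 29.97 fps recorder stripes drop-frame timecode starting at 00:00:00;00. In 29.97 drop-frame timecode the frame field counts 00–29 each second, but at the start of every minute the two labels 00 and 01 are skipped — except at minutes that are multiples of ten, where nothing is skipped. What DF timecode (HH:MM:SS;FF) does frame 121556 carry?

01:07:35;28

Ten DF minutes hold 17982 frames, so frame 121556 lies in block 6 (frames 107892–125873) with 13664 frames into that block.
The block's first minute is 1800 frames and the rest 1798 each; 13664 frames reaches minute 7, so 6 × 18 + 7 × 2 = 122 labels have been skipped so far.
Adding those back, label number 121556 + 122 = 121678 at 30 labels/s is 4055 s + 28 f = 1 h 7 min 35 s frame 28, i.e. 01:07:35;28.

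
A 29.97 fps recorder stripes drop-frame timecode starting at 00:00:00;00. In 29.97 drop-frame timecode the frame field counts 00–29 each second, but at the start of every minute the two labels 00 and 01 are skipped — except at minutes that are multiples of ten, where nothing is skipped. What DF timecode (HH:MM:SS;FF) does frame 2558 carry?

00:01:25;10

Ten DF minutes hold 17982 frames, so frame 2558 lies in block 0 (frames 0–17981) with 2558 frames into that block.
The block's first minute is 1800 frames and the rest 1798 each; 2558 frames reaches minute 1, so 0 × 18 + 1 × 2 = 2 labels have been skipped so far.
Adding those back, label number 2558 + 2 = 2560 at 30 labels/s is 85 s + 10 f = 0 h 1 min 25 s frame 10, i.e. 00:01:25;10.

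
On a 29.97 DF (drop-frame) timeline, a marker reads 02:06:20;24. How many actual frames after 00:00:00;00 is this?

227196

Complete 10-minute blocks: 12, each 17982 frames → 215784.
Remaining 6 whole minutes in the current block: 1800 + 5 × 1798 = 10790 frames.
Within the current minute: 20 × 30 + 24 − 2 = 622 (labels ;00/;01 skipped at this minute). Total = 215784 + 10790 + 622 = 227196.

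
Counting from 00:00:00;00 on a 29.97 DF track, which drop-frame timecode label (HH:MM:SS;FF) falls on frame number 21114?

Each 10-minute DF block holds 10 × 60 × 30 − 9 × 2 = 17982 frames. 21114 ÷ 17982 → 1 full block, remainder 3132.
Within the partial block the first minute is 1800 frames and each further minute 1798, so 1 further minute boundary passed. Total skipped labels = 18 × 1 + 2 × 1 = 20.
Non-drop label index = 21114 + 20 = 21134; at 30 labels/s that is 00:11:44:14, i.e. DF 00:11:44;14.

00:11:44;14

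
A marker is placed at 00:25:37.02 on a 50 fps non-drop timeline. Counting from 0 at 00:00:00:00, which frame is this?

Total seconds to the label: (0 × 3600 + 25 × 60 + 37) = 1537.
Frame index = 1537 × 50 + 2 = 76852.

76852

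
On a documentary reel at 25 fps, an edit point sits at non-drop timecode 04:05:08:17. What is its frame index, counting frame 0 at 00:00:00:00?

367717

Total seconds to the label: (4 × 3600 + 5 × 60 + 8) = 14708.
Frame index = 14708 × 25 + 17 = 367717.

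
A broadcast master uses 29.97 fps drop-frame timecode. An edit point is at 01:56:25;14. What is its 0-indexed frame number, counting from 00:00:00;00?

209354

As if non-drop at 30 labels/s: (1 × 3600 + 56 × 60 + 25) × 30 + 14 = 209564.
Minute boundaries passed: 116; those not divisible by 10: 116 − 11 = 105; dropped labels = 2 × 105 = 210.
Actual frame index = 209564 − 210 = 209354.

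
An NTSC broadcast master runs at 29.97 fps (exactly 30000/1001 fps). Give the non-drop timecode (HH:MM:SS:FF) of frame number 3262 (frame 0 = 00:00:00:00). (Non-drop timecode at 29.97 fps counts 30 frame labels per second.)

3262 ÷ 30 = 108 full seconds, remainder 22 frames.
108 s = 0 h 1 min 48 s.
Timecode: 00:01:48:22.

00:01:48:22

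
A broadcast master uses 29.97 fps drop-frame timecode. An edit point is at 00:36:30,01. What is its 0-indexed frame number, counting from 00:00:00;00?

65635

As if non-drop at 30 labels/s: (0 × 3600 + 36 × 60 + 30) × 30 + 1 = 65701.
Minute boundaries passed: 36; those not divisible by 10: 36 − 3 = 33; dropped labels = 2 × 33 = 66.
Actual frame index = 65701 − 66 = 65635.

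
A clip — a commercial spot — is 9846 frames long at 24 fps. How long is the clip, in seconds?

410.25 seconds

Running time = 9846 / (24) = 410.25 s.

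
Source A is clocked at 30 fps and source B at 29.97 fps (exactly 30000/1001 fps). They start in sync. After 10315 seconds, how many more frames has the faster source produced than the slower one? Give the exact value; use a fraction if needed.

309450/1001 frames

A emits 30 × 10315 = 309450 frames; B emits 30000/1001 × 10315 = 309450000/1001.
Difference = 309450/1001 frames (≈ 309.1409); B is behind A.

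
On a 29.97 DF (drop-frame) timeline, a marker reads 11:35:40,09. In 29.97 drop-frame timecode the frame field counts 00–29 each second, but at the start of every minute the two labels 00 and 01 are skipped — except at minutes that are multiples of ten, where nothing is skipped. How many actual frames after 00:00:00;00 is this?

1250957

Complete 10-minute blocks: 69, each 17982 frames → 1240758.
Remaining 5 whole minutes in the current block: 1800 + 4 × 1798 = 8992 frames.
Within the current minute: 40 × 30 + 9 − 2 = 1207 (labels ;00/;01 skipped at this minute). Total = 1240758 + 8992 + 1207 = 1250957.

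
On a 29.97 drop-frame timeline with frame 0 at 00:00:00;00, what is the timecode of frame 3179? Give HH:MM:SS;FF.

Ten DF minutes hold 17982 frames, so frame 3179 lies in block 0 (frames 0–17981) with 3179 frames into that block.
The block's first minute is 1800 frames and the rest 1798 each; 3179 frames reaches minute 1, so 0 × 18 + 1 × 2 = 2 labels have been skipped so far.
Adding those back, label number 3179 + 2 = 3181 at 30 labels/s is 106 s + 1 f = 0 h 1 min 46 s frame 1, i.e. 00:01:46;01.

00:01:46;01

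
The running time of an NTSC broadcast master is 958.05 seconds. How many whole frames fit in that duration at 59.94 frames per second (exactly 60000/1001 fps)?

57425 frames

Frames = 958.05 × 60000/1001 = 57483000/1001 ≈ 57425.5744.
Complete frames: 57425.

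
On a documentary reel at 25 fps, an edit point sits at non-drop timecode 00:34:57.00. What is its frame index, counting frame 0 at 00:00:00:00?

52425

Total seconds to the label: (0 × 3600 + 34 × 60 + 57) = 2097.
Frame index = 2097 × 25 + 0 = 52425.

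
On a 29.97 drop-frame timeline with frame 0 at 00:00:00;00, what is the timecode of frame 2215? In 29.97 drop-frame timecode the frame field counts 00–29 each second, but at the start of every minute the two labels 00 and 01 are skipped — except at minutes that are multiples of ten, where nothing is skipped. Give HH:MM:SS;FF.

00:01:13;27

Each 10-minute DF block holds 10 × 60 × 30 − 9 × 2 = 17982 frames. 2215 ÷ 17982 → 0 full blocks, remainder 2215.
Within the partial block the first minute is 1800 frames and each further minute 1798, so 1 further minute boundary passed. Total skipped labels = 18 × 0 + 2 × 1 = 2.
Non-drop label index = 2215 + 2 = 2217; at 30 labels/s that is 00:01:13:27, i.e. DF 00:01:13;27.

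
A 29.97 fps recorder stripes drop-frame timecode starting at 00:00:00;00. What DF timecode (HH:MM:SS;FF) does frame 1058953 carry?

Each 10-minute DF block holds 10 × 60 × 30 − 9 × 2 = 17982 frames. 1058953 ÷ 17982 → 58 full blocks, remainder 15997.
Within the partial block the first minute is 1800 frames and each further minute 1798, so 8 further minute boundaries passed. Total skipped labels = 18 × 58 + 2 × 8 = 1060.
Non-drop label index = 1058953 + 1060 = 1060013; at 30 labels/s that is 09:48:53:23, i.e. DF 09:48:53;23.

09:48:53;23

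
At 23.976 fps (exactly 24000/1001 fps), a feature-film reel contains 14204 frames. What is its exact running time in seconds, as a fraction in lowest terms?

Running time = 14204 ÷ (24000/1001) = 14204 × 1001/24000 = 3554551/6000 s.

3554551/6000 seconds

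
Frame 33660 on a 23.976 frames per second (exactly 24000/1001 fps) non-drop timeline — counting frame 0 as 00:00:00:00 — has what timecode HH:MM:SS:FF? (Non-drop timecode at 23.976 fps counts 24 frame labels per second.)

00:23:22:12

33660 ÷ 24 = 1402 full seconds, remainder 12 frames.
1402 s = 0 h 23 min 22 s.
Timecode: 00:23:22:12.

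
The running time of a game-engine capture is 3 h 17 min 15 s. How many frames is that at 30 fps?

3 h 17 min 15 s = 11835 s.
Frames = 11835 × 30 = 355050.

355050 frames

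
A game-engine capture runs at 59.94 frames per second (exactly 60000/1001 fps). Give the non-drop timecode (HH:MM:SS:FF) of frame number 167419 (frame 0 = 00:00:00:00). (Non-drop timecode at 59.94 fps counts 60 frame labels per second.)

167419 ÷ 60 = 2790 full seconds, remainder 19 frames.
2790 s = 0 h 46 min 30 s.
Timecode: 00:46:30:19.

00:46:30:19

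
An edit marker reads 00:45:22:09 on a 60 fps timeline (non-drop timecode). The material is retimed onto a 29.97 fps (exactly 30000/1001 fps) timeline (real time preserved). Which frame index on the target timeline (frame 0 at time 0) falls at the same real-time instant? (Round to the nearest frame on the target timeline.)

frame 81583

Source frame index: (0×3600 + 45×60 + 22) × 60 + 9 = 163329.
Real time: 163329 / (60) = 54443/20 s.
Target frame: (54443/20) × (30000/1001) = 81664500/1001 ≈ 81582.917 → 81583.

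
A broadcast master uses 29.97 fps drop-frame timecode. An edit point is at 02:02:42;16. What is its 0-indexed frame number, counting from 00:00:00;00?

As if non-drop at 30 labels/s: (2 × 3600 + 2 × 60 + 42) × 30 + 16 = 220876.
Minute boundaries passed: 122; those not divisible by 10: 122 − 12 = 110; dropped labels = 2 × 110 = 220.
Actual frame index = 220876 − 220 = 220656.

220656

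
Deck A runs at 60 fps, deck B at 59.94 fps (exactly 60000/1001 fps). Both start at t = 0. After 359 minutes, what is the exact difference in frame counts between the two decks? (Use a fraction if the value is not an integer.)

359 min = 21540 s.
A emits 60 × 21540 = 1292400 frames; B emits 60000/1001 × 21540 = 1292400000/1001.
Difference = 1292400/1001 frames (≈ 1291.1089); B is behind A.

1292400/1001 frames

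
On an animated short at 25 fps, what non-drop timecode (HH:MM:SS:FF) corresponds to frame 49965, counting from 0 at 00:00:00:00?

49965 ÷ 25 = 1998 full seconds, remainder 15 frames.
1998 s = 0 h 33 min 18 s.
Timecode: 00:33:18:15.

00:33:18:15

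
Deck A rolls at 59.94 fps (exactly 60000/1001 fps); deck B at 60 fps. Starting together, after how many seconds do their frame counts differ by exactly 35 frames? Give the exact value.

7007/12 seconds

The gap grows by |60 − 60000/1001| = 60/1001 frames per second.
Time for a 35-frame gap: 35 ÷ (60/1001) = 7007/12 s.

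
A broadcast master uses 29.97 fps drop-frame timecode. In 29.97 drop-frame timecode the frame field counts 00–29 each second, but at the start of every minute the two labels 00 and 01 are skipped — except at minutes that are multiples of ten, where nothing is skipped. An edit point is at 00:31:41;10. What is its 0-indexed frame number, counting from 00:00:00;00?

Complete 10-minute blocks: 3, each 17982 frames → 53946.
Remaining 1 whole minute in the current block: 1800 + 0 × 1798 = 1800 frames.
Within the current minute: 41 × 30 + 10 − 2 = 1238 (labels ;00/;01 skipped at this minute). Total = 53946 + 1800 + 1238 = 56984.

56984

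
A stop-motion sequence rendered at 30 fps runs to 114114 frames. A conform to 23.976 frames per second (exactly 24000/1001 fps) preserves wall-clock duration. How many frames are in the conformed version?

91200 frames

Target frames = source frames × (target rate / source rate) = 114114 × (24000/1001)/(30) = 114114 × 800/1001 = 91200.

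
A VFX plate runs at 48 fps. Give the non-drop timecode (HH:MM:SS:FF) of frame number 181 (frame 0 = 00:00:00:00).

181 ÷ 48 = 3 full seconds, remainder 37 frames.
3 s = 0 h 0 min 3 s.
Timecode: 00:00:03:37.

00:00:03:37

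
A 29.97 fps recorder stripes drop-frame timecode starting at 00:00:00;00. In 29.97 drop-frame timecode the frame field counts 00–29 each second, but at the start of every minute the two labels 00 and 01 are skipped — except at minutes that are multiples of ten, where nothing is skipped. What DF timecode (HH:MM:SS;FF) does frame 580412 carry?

Ten DF minutes hold 17982 frames, so frame 580412 lies in block 32 (frames 575424–593405) with 4988 frames into that block.
The block's first minute is 1800 frames and the rest 1798 each; 4988 frames reaches minute 2, so 32 × 18 + 2 × 2 = 580 labels have been skipped so far.
Adding those back, label number 580412 + 580 = 580992 at 30 labels/s is 19366 s + 12 f = 5 h 22 min 46 s frame 12, i.e. 05:22:46;12.

05:22:46;12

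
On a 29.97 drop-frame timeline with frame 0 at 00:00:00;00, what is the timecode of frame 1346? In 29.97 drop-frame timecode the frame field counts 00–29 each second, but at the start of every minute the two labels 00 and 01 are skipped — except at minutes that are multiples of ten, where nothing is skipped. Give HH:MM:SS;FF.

00:00:44;26

Each 10-minute DF block holds 10 × 60 × 30 − 9 × 2 = 17982 frames. 1346 ÷ 17982 → 0 full blocks, remainder 1346.
Within the partial block the first minute is 1800 frames and each further minute 1798, so 0 further minute boundaries passed. Total skipped labels = 18 × 0 + 2 × 0 = 0.
Non-drop label index = 1346 + 0 = 1346; at 30 labels/s that is 00:00:44:26, i.e. DF 00:00:44;26.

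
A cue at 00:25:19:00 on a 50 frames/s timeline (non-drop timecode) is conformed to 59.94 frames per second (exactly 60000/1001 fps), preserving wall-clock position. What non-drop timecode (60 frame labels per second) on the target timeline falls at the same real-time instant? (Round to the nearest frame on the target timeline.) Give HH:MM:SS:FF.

Source frame index: (0×3600 + 25×60 + 19) × 50 + 0 = 75950.
Real time: 75950 / (50) = 1519 s.
Target frame: (1519) × (60000/1001) = 13020000/143 ≈ 91048.951 → 91049.
At 60 labels/s: frame 91049 → 00:25:17:29.

00:25:17:29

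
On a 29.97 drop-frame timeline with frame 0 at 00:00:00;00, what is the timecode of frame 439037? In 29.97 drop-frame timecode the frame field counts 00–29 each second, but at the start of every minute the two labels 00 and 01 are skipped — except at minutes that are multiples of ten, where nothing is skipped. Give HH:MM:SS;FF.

04:04:09;07

Each 10-minute DF block holds 10 × 60 × 30 − 9 × 2 = 17982 frames. 439037 ÷ 17982 → 24 full blocks, remainder 7469.
Within the partial block the first minute is 1800 frames and each further minute 1798, so 4 further minute boundaries passed. Total skipped labels = 18 × 24 + 2 × 4 = 440.
Non-drop label index = 439037 + 440 = 439477; at 30 labels/s that is 04:04:09:07, i.e. DF 04:04:09;07.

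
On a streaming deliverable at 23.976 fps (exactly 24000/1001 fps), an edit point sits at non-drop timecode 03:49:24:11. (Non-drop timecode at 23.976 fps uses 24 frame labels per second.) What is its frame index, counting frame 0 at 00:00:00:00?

Total seconds to the label: (3 × 3600 + 49 × 60 + 24) = 13764.
Frame index = 13764 × 24 + 11 = 330347.

frame 330347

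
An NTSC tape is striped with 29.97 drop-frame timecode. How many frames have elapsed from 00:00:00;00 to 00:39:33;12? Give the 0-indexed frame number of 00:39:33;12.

71130

Complete 10-minute blocks: 3, each 17982 frames → 53946.
Remaining 9 whole minutes in the current block: 1800 + 8 × 1798 = 16184 frames.
Within the current minute: 33 × 30 + 12 − 2 = 1000 (labels ;00/;01 skipped at this minute). Total = 53946 + 16184 + 1000 = 71130.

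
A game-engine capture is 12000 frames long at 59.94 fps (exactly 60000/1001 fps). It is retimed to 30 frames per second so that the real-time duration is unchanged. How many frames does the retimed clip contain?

Target frames = source frames × (target rate / source rate) = 12000 × (30)/(60000/1001) = 12000 × 1001/2000 = 6006.

6006 frames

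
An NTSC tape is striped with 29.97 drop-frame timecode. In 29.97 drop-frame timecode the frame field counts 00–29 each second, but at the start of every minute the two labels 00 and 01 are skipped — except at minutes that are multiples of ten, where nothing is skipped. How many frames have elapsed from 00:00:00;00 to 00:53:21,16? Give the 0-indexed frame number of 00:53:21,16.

Complete 10-minute blocks: 5, each 17982 frames → 89910.
Remaining 3 whole minutes in the current block: 1800 + 2 × 1798 = 5396 frames.
Within the current minute: 21 × 30 + 16 − 2 = 644 (labels ;00/;01 skipped at this minute). Total = 89910 + 5396 + 644 = 95950.

95950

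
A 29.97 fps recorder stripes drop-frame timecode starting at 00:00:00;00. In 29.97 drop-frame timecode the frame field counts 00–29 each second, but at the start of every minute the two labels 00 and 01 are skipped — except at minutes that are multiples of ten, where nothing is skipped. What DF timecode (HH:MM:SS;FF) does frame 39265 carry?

Each 10-minute DF block holds 10 × 60 × 30 − 9 × 2 = 17982 frames. 39265 ÷ 17982 → 2 full blocks, remainder 3301.
Within the partial block the first minute is 1800 frames and each further minute 1798, so 1 further minute boundary passed. Total skipped labels = 18 × 2 + 2 × 1 = 38.
Non-drop label index = 39265 + 38 = 39303; at 30 labels/s that is 00:21:50:03, i.e. DF 00:21:50;03.

00:21:50;03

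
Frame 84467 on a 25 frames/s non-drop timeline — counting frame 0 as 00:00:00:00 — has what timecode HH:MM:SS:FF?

84467 ÷ 25 = 3378 full seconds, remainder 17 frames.
3378 s = 0 h 56 min 18 s.
Timecode: 00:56:18:17.

00:56:18:17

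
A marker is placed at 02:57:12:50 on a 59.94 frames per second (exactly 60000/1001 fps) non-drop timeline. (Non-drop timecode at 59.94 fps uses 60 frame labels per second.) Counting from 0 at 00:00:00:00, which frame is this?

637970

Total seconds to the label: (2 × 3600 + 57 × 60 + 12) = 10632.
Frame index = 10632 × 60 + 50 = 637970.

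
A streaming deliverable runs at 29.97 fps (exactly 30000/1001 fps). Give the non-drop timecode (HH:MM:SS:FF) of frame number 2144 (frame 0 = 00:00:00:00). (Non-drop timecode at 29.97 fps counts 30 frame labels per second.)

2144 ÷ 30 = 71 full seconds, remainder 14 frames.
71 s = 0 h 1 min 11 s.
Timecode: 00:01:11:14.

00:01:11:14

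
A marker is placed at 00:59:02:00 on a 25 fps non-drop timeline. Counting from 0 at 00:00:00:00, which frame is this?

frame 88550

Total seconds to the label: (0 × 3600 + 59 × 60 + 2) = 3542.
Frame index = 3542 × 25 + 0 = 88550.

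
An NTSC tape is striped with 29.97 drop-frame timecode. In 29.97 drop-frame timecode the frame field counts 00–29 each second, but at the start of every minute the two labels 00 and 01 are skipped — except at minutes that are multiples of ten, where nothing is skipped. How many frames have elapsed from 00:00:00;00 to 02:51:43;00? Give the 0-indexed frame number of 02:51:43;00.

308782

Complete 10-minute blocks: 17, each 17982 frames → 305694.
Remaining 1 whole minute in the current block: 1800 + 0 × 1798 = 1800 frames.
Within the current minute: 43 × 30 + 0 − 2 = 1288 (labels ;00/;01 skipped at this minute). Total = 305694 + 1800 + 1288 = 308782.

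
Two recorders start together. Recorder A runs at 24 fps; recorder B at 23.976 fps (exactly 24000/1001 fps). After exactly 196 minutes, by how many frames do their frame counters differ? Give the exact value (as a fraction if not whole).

40320/143 frames

196 min = 11760 s.
A emits 24 × 11760 = 282240 frames; B emits 24000/1001 × 11760 = 40320000/143.
Difference = 40320/143 frames (≈ 281.9580); B is behind A.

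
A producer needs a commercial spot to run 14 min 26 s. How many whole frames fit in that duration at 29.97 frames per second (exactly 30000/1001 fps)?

25954 frames

14 min 26 s = 866 s.
Frames = 866 × 30000/1001 = 25980000/1001 ≈ 25954.0460.
Complete frames: 25954.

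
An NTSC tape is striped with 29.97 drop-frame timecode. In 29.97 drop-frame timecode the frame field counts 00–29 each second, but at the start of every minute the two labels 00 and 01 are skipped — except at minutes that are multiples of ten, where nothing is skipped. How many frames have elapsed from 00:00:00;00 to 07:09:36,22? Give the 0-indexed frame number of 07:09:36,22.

772528

Complete 10-minute blocks: 42, each 17982 frames → 755244.
Remaining 9 whole minutes in the current block: 1800 + 8 × 1798 = 16184 frames.
Within the current minute: 36 × 30 + 22 − 2 = 1100 (labels ;00/;01 skipped at this minute). Total = 755244 + 16184 + 1100 = 772528.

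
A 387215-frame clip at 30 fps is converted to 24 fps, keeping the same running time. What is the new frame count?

Target frames = source frames × (target rate / source rate) = 387215 × (24)/(30) = 387215 × 4/5 = 309772.

309772 frames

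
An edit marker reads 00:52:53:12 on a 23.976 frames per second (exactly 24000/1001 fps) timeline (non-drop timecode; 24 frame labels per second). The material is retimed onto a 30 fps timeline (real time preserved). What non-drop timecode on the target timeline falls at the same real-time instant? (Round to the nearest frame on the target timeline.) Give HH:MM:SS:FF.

00:52:56:20

Source frame index: (0×3600 + 52×60 + 53) × 24 + 12 = 76164.
Real time: 76164 / (24000/1001) = 6353347/2000 s.
Target frame: (6353347/2000) × (30) = 19060041/200 ≈ 95300.205 → 95300.
At 30 labels/s: frame 95300 → 00:52:56:20.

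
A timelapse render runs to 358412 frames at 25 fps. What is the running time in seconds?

Running time = 358412 / (25) = 14336.48 s.

14336.48 seconds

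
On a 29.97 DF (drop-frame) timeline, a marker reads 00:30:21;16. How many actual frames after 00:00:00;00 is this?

54592

As if non-drop at 30 labels/s: (0 × 3600 + 30 × 60 + 21) × 30 + 16 = 54646.
Minute boundaries passed: 30; those not divisible by 10: 30 − 3 = 27; dropped labels = 2 × 27 = 54.
Actual frame index = 54646 − 54 = 54592.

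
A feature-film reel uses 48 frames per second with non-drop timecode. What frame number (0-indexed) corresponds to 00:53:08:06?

153030

Total seconds to the label: (0 × 3600 + 53 × 60 + 8) = 3188.
Frame index = 3188 × 48 + 6 = 153030.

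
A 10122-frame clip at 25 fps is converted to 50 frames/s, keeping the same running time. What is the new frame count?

Target frames = source frames × (target rate / source rate) = 10122 × (50)/(25) = 10122 × 2 = 20244.

20244 frames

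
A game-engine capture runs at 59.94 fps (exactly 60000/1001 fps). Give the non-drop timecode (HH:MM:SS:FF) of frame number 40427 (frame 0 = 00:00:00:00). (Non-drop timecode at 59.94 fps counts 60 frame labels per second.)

40427 ÷ 60 = 673 full seconds, remainder 47 frames.
673 s = 0 h 11 min 13 s.
Timecode: 00:11:13:47.

00:11:13:47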